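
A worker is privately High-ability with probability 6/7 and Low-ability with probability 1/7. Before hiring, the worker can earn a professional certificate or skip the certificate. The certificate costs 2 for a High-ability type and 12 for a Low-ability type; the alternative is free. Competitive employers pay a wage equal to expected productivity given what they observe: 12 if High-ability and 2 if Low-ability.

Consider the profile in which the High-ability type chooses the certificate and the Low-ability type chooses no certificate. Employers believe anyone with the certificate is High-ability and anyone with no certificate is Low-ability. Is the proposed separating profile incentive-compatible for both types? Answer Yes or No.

Yes

Under these beliefs, the certificate earns wage 12 and no certificate earns wage 2.
High-ability: the certificate nets 12 − 2 = 10; no certificate nets 2. High-ability prefers the certificate.
Low-ability: the certificate nets 12 − 12 = 0; no certificate nets 2. Low-ability prefers no certificate.
Neither type deviates, so the separating profile is an equilibrium.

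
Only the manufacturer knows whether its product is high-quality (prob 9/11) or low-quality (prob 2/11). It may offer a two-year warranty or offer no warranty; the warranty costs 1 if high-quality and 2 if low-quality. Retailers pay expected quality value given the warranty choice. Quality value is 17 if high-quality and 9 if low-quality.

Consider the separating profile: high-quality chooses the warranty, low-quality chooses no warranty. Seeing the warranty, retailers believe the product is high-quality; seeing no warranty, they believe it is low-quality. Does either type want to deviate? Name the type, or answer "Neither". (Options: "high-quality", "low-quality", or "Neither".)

The warranty pays 17; no warranty pays 9.
high-quality: assigned the warranty, nets 17 − 1 = 16; deviating to no warranty nets 9.
low-quality: assigned no warranty, nets 9; deviating to the warranty nets 17 − 2 = 15.
The low-quality type gains 6 by deviating.

low-quality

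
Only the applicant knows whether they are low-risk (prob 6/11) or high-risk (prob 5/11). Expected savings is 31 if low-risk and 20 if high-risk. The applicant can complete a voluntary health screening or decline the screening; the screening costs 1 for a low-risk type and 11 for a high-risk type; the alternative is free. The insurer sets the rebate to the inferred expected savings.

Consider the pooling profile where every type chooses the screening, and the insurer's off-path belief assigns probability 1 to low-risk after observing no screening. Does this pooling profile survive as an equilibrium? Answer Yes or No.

On path, the insurer holds the prior and pays 6/11·31 + 5/11·20 = 26. Off path (no screening), believing low-risk, it pays 31.
low-risk: the screening nets 26 − 1 = 25; no screening nets 31. low-risk would deviate.
high-risk: the screening nets 26 − 11 = 15; no screening nets 31. high-risk would deviate.
A type deviates, so pooling fails.

No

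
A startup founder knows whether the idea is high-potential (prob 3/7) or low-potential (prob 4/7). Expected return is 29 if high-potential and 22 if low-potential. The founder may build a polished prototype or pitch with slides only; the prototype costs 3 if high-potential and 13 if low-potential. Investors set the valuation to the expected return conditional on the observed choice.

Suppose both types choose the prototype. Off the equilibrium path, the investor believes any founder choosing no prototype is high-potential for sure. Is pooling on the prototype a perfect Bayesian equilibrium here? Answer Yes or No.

On path, the investor holds the prior and pays 3/7·29 + 4/7·22 = 25. Off path (no prototype), believing high-potential, it pays 29.
high-potential: the prototype nets 25 − 3 = 22; no prototype nets 29. high-potential would deviate.
low-potential: the prototype nets 25 − 13 = 12; no prototype nets 29. low-potential would deviate.
A type deviates, so pooling fails.

No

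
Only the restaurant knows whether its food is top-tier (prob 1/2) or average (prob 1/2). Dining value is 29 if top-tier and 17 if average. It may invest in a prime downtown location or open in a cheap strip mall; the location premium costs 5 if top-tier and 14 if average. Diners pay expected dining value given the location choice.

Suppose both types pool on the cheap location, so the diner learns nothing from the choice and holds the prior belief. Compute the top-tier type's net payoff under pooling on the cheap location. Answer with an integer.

23

Pooled price premium = 1/2·29 + 1/2·17 = 23.
top-tier pays no cost for the cheap location, so net payoff = 23.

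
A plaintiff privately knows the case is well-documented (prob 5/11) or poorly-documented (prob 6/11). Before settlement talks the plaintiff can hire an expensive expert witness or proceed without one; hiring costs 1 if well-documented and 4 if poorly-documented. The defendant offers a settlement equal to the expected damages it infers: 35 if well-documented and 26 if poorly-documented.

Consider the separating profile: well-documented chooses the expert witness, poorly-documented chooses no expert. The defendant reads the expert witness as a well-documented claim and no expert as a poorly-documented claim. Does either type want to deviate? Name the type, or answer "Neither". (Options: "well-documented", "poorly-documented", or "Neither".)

poorly-documented

The expert witness pays 35; no expert pays 26.
well-documented: assigned the expert witness, nets 35 − 1 = 34; deviating to no expert nets 26.
poorly-documented: assigned no expert, nets 26; deviating to the expert witness nets 35 − 4 = 31.
The poorly-documented type gains 5 by deviating.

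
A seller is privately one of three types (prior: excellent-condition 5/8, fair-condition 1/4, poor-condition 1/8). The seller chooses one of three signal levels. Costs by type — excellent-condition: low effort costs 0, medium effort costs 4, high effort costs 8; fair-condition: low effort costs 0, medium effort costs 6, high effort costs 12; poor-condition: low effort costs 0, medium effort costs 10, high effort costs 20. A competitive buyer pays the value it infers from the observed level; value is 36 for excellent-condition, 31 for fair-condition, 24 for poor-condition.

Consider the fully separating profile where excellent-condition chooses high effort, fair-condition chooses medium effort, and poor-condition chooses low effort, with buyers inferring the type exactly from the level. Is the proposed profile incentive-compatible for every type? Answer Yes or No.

Yes

Separating prices: high effort → 36, medium effort → 31, low effort → 24.
excellent-condition (assigned high effort): low effort: 24 − 0 = 24; medium effort: 31 − 4 = 27; high effort: 36 − 8 = 28. excellent-condition stays.
fair-condition (assigned medium effort): low effort: 24 − 0 = 24; medium effort: 31 − 6 = 25; high effort: 36 − 12 = 24. fair-condition stays.
poor-condition (assigned low effort): low effort: 24 − 0 = 24; medium effort: 31 − 10 = 21; high effort: 36 − 20 = 16. poor-condition stays.
Every type prefers its assigned level; separation holds.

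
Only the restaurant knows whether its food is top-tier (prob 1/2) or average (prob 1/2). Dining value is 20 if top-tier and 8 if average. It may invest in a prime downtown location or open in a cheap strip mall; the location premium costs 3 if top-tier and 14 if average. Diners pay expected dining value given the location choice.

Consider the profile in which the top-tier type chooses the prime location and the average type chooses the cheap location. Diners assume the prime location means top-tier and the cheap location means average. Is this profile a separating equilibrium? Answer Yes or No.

Yes

Under these beliefs, the prime location earns price premium 20 and the cheap location earns price premium 8.
top-tier: the prime location nets 20 − 3 = 17; the cheap location nets 8. top-tier prefers the prime location.
average: the prime location nets 20 − 14 = 6; the cheap location nets 8. average prefers the cheap location.
Neither type deviates, so the separating profile is an equilibrium.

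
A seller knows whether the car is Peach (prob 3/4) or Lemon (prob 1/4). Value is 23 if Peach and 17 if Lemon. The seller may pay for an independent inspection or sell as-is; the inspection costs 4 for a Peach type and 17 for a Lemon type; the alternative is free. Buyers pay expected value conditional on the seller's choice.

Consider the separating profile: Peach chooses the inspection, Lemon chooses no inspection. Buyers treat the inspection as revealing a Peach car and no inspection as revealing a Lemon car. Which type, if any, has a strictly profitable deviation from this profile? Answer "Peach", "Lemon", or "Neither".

The inspection pays 23; no inspection pays 17.
Peach: assigned the inspection, nets 23 − 4 = 19; deviating to no inspection nets 17.
Lemon: assigned no inspection, nets 17; deviating to the inspection nets 23 − 17 = 6.
Both types strictly prefer their assigned action; no profitable deviation.

Neither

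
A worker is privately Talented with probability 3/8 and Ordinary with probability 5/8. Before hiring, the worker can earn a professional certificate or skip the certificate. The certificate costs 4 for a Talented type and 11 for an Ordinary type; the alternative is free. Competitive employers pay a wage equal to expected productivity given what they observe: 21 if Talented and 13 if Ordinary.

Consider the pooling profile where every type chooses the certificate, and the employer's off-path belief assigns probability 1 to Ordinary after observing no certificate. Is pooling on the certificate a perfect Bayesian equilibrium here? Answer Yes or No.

No

On path, the employer holds the prior and pays 3/8·21 + 5/8·13 = 16. Off path (no certificate), believing Ordinary, it pays 13.
Talented: the certificate nets 16 − 4 = 12; no certificate nets 13. Talented would deviate.
Ordinary: the certificate nets 16 − 11 = 5; no certificate nets 13. Ordinary would deviate.
A type deviates, so pooling fails.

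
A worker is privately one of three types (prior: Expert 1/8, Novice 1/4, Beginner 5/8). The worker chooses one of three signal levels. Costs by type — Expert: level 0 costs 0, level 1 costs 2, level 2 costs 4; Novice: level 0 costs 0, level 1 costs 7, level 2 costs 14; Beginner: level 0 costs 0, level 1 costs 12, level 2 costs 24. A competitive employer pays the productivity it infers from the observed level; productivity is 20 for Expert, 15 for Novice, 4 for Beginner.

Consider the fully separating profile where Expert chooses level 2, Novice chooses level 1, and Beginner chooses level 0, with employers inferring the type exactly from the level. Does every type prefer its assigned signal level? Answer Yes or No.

Yes

Separating wages: level 2 → 20, level 1 → 15, level 0 → 4.
Expert (assigned level 2): level 0: 4 − 0 = 4; level 1: 15 − 2 = 13; level 2: 20 − 4 = 16. Expert stays.
Novice (assigned level 1): level 0: 4 − 0 = 4; level 1: 15 − 7 = 8; level 2: 20 − 14 = 6. Novice stays.
Beginner (assigned level 0): level 0: 4 − 0 = 4; level 1: 15 − 12 = 3; level 2: 20 − 24 = -4. Beginner stays.
Every type prefers its assigned level; separation holds.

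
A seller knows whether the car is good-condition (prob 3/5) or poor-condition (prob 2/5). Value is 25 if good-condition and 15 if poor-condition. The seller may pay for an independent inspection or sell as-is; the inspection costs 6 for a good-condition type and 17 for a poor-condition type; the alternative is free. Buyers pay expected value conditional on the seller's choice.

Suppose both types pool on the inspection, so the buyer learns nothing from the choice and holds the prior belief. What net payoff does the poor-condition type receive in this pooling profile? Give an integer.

4

Pooled price = 3/5·25 + 2/5·15 = 21.
poor-condition pays cost 17 for the inspection, so net payoff = 21 − 17 = 4.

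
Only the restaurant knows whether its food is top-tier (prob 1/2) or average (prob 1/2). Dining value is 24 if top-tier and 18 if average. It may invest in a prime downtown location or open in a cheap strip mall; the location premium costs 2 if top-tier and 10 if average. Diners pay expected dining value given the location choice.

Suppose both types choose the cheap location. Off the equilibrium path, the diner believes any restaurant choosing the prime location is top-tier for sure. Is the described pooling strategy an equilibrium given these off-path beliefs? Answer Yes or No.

On path, the diner holds the prior and pays 1/2·24 + 1/2·18 = 21. Off path (the prime location), believing top-tier, it pays 24.
top-tier: the cheap location nets 21; the prime location nets 24 − 2 = 22. top-tier would deviate.
average: the cheap location nets 21; the prime location nets 24 − 10 = 14. average stays.
A type deviates, so pooling fails.

No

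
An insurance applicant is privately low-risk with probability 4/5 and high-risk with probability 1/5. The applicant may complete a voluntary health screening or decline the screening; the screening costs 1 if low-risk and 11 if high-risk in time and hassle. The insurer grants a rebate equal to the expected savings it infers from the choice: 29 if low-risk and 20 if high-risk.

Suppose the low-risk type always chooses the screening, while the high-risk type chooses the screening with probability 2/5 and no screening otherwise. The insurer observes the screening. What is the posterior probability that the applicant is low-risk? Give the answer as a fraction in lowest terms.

P(the screening) = (4/5)·1 + (1/5)·(2/5) = 22/25.
By Bayes' rule, P(low-risk | the screening) = (4/5) / (22/25) = 10/11.

10/11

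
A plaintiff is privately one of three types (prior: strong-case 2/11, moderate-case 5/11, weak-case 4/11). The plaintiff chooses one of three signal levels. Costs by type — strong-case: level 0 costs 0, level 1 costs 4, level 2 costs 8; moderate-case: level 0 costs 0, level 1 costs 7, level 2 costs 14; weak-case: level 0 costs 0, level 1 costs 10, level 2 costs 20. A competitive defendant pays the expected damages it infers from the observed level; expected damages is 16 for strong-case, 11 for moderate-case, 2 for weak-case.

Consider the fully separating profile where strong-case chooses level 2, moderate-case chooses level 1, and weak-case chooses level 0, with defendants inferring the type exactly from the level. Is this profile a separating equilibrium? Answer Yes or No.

Separating settlements: level 2 → 16, level 1 → 11, level 0 → 2.
strong-case (assigned level 2): level 0: 2 − 0 = 2; level 1: 11 − 4 = 7; level 2: 16 − 8 = 8. strong-case stays.
moderate-case (assigned level 1): level 0: 2 − 0 = 2; level 1: 11 − 7 = 4; level 2: 16 − 14 = 2. moderate-case stays.
weak-case (assigned level 0): level 0: 2 − 0 = 2; level 1: 11 − 10 = 1; level 2: 16 − 20 = -4. weak-case stays.
Every type prefers its assigned level; separation holds.

Yes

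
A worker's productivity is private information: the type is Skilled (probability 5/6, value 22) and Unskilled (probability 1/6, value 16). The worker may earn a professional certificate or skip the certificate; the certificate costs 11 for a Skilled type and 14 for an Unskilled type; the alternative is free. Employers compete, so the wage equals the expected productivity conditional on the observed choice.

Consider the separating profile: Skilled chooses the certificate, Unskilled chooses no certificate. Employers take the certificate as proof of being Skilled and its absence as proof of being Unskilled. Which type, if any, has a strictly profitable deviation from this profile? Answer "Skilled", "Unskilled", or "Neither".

The certificate pays 22; no certificate pays 16.
Skilled: assigned the certificate, nets 22 − 11 = 11; deviating to no certificate nets 16.
Unskilled: assigned no certificate, nets 16; deviating to the certificate nets 22 − 14 = 8.
The Skilled type gains 5 by deviating.

Skilled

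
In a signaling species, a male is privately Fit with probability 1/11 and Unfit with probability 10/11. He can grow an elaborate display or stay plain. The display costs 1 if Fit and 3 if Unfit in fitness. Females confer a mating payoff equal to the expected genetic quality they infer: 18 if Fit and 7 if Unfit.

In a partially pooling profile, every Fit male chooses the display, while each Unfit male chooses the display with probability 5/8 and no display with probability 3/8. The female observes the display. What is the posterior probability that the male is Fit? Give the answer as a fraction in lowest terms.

4/29

P(the display) = (1/11)·1 + (10/11)·(5/8) = 29/44.
By Bayes' rule, P(Fit | the display) = (1/11) / (29/44) = 4/29.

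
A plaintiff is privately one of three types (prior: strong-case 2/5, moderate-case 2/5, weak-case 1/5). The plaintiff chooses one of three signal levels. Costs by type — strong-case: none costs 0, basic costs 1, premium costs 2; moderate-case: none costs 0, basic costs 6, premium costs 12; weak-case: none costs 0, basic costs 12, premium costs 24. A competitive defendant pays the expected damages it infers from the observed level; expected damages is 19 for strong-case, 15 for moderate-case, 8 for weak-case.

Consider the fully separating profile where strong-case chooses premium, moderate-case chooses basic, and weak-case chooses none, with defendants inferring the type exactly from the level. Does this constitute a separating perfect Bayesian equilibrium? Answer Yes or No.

Separating settlements: premium → 19, basic → 15, none → 8.
strong-case (assigned premium): none: 8 − 0 = 8; basic: 15 − 1 = 14; premium: 19 − 2 = 17. strong-case stays.
moderate-case (assigned basic): none: 8 − 0 = 8; basic: 15 − 6 = 9; premium: 19 − 12 = 7. moderate-case stays.
weak-case (assigned none): none: 8 − 0 = 8; basic: 15 − 12 = 3; premium: 19 − 24 = -5. weak-case stays.
Every type prefers its assigned level; separation holds.

Yes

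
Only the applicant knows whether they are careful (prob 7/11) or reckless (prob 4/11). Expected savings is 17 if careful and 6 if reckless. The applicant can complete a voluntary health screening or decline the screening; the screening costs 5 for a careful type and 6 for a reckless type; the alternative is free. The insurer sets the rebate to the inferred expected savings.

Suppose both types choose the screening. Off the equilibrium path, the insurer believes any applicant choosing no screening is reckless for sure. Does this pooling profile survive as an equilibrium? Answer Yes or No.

On path, the insurer holds the prior and pays 7/11·17 + 4/11·6 = 13. Off path (no screening), believing reckless, it pays 6.
careful: the screening nets 13 − 5 = 8; no screening nets 6. careful stays.
reckless: the screening nets 13 − 6 = 7; no screening nets 6. reckless stays.
No type deviates, so pooling is sustained.

Yes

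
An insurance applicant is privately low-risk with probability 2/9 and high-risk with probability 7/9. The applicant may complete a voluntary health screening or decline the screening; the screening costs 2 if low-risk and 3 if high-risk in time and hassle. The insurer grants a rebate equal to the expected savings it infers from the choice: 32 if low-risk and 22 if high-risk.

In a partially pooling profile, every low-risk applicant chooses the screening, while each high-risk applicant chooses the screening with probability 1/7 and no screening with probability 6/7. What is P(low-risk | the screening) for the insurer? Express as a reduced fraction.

P(the screening) = (2/9)·1 + (7/9)·(1/7) = 1/3.
By Bayes' rule, P(low-risk | the screening) = (2/9) / (1/3) = 2/3.

2/3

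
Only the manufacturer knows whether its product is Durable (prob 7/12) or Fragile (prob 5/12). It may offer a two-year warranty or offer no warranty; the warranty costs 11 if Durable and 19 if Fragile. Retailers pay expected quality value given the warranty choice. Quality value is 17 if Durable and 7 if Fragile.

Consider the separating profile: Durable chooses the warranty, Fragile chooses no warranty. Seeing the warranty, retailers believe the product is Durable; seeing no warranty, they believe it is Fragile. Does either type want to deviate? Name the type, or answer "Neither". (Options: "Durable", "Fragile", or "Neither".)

Durable

The warranty pays 17; no warranty pays 7.
Durable: assigned the warranty, nets 17 − 11 = 6; deviating to no warranty nets 7.
Fragile: assigned no warranty, nets 7; deviating to the warranty nets 17 − 19 = -2.
The Durable type gains 1 by deviating.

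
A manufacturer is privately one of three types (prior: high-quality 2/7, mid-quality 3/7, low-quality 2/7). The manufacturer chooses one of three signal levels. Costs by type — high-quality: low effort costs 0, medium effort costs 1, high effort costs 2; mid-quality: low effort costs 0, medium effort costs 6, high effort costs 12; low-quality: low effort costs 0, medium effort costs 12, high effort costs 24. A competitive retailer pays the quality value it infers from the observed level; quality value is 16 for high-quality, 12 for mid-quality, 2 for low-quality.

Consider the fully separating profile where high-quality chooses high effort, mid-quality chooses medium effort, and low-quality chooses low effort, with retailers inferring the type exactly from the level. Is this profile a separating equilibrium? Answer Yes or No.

Yes

Separating prices: high effort → 16, medium effort → 12, low effort → 2.
high-quality (assigned high effort): low effort: 2 − 0 = 2; medium effort: 12 − 1 = 11; high effort: 16 − 2 = 14. high-quality stays.
mid-quality (assigned medium effort): low effort: 2 − 0 = 2; medium effort: 12 − 6 = 6; high effort: 16 − 12 = 4. mid-quality stays.
low-quality (assigned low effort): low effort: 2 − 0 = 2; medium effort: 12 − 12 = 0; high effort: 16 − 24 = -8. low-quality stays.
Every type prefers its assigned level; separation holds.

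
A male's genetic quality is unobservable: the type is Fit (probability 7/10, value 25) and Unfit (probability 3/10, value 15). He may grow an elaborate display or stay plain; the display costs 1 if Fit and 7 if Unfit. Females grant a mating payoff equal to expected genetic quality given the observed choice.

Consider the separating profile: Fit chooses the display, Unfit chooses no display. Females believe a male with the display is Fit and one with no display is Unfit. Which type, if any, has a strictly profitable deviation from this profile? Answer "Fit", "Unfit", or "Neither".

Unfit

The display pays 25; no display pays 15.
Fit: assigned the display, nets 25 − 1 = 24; deviating to no display nets 15.
Unfit: assigned no display, nets 15; deviating to the display nets 25 − 7 = 18.
The Unfit type gains 3 by deviating.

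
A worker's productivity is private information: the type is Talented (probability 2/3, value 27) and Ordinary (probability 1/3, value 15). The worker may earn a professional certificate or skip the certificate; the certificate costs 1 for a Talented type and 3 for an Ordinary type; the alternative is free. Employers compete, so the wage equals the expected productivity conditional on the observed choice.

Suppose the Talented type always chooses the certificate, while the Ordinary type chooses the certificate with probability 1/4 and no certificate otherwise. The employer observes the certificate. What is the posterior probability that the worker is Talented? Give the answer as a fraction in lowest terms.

8/9

P(the certificate) = (2/3)·1 + (1/3)·(1/4) = 3/4.
By Bayes' rule, P(Talented | the certificate) = (2/3) / (3/4) = 8/9.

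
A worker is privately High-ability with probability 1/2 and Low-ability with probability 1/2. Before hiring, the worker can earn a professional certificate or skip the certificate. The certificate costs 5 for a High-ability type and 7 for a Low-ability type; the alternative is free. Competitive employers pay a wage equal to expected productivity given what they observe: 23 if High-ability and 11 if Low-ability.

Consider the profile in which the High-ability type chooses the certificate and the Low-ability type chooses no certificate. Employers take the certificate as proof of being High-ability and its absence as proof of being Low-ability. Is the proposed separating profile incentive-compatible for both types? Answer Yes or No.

Under these beliefs, the certificate earns wage 23 and no certificate earns wage 11.
High-ability: the certificate nets 23 − 5 = 18; no certificate nets 11. High-ability prefers the certificate.
Low-ability: the certificate nets 23 − 7 = 16; no certificate nets 11. Low-ability would deviate to the certificate.
Low-ability has a profitable deviation, so the profile is not an equilibrium.

No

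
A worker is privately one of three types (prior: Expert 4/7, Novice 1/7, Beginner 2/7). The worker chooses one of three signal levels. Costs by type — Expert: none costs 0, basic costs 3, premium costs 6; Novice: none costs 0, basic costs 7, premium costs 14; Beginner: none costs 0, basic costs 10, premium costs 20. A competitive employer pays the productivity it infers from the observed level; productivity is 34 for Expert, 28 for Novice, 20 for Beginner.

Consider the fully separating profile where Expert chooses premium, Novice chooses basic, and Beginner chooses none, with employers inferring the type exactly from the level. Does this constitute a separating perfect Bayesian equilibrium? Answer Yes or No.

Separating wages: premium → 34, basic → 28, none → 20.
Expert (assigned premium): none: 20 − 0 = 20; basic: 28 − 3 = 25; premium: 34 − 6 = 28. Expert stays.
Novice (assigned basic): none: 20 − 0 = 20; basic: 28 − 7 = 21; premium: 34 − 14 = 20. Novice stays.
Beginner (assigned none): none: 20 − 0 = 20; basic: 28 − 10 = 18; premium: 34 − 20 = 14. Beginner stays.
Every type prefers its assigned level; separation holds.

Yes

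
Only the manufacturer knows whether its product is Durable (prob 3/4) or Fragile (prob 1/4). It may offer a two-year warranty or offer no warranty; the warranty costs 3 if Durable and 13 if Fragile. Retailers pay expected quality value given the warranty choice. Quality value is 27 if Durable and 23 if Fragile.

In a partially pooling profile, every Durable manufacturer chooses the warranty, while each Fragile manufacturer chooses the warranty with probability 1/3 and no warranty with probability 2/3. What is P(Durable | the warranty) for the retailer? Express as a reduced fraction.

9/10

P(the warranty) = (3/4)·1 + (1/4)·(1/3) = 5/6.
By Bayes' rule, P(Durable | the warranty) = (3/4) / (5/6) = 9/10.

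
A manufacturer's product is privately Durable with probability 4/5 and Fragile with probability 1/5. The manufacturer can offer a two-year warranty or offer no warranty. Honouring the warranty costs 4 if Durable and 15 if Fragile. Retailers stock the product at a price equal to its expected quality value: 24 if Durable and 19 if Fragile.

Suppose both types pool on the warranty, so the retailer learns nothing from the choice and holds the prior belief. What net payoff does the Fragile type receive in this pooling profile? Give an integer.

8

Pooled price = 4/5·24 + 1/5·19 = 23.
Fragile pays cost 15 for the warranty, so net payoff = 23 − 15 = 8.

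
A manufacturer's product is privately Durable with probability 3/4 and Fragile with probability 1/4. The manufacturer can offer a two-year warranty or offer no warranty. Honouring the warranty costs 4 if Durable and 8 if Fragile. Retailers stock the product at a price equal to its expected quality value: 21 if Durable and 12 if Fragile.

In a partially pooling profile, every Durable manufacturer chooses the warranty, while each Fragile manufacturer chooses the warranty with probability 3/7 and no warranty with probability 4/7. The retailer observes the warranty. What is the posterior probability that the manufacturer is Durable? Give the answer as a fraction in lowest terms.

P(the warranty) = (3/4)·1 + (1/4)·(3/7) = 6/7.
By Bayes' rule, P(Durable | the warranty) = (3/4) / (6/7) = 7/8.

7/8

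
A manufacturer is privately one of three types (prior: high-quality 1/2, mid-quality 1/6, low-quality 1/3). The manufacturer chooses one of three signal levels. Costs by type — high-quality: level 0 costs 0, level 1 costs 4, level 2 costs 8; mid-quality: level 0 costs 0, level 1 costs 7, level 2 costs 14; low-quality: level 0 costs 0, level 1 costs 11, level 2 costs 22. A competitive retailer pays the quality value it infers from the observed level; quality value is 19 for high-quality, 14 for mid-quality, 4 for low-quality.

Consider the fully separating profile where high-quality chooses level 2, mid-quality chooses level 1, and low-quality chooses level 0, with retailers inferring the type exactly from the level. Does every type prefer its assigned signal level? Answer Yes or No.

Yes

Separating prices: level 2 → 19, level 1 → 14, level 0 → 4.
high-quality (assigned level 2): level 0: 4 − 0 = 4; level 1: 14 − 4 = 10; level 2: 19 − 8 = 11. high-quality stays.
mid-quality (assigned level 1): level 0: 4 − 0 = 4; level 1: 14 − 7 = 7; level 2: 19 − 14 = 5. mid-quality stays.
low-quality (assigned level 0): level 0: 4 − 0 = 4; level 1: 14 − 11 = 3; level 2: 19 − 22 = -3. low-quality stays.
Every type prefers its assigned level; separation holds.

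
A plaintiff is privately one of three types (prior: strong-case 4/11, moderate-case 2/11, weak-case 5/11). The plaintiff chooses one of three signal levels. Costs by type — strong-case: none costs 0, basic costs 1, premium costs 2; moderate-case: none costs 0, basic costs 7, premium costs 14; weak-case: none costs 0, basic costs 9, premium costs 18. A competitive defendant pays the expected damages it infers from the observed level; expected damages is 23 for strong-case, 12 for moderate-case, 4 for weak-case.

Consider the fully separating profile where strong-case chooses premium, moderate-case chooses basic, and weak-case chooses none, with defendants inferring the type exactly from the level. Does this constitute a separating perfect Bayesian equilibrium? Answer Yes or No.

No

Separating settlements: premium → 23, basic → 12, none → 4.
strong-case (assigned premium): none: 4 − 0 = 4; basic: 12 − 1 = 11; premium: 23 − 2 = 21. strong-case stays.
moderate-case (assigned basic): none: 4 − 0 = 4; basic: 12 − 7 = 5; premium: 23 − 14 = 9. moderate-case prefers premium.
weak-case (assigned none): none: 4 − 0 = 4; basic: 12 − 9 = 3; premium: 23 − 18 = 5. weak-case prefers premium.
At least one type deviates; the separating profile fails.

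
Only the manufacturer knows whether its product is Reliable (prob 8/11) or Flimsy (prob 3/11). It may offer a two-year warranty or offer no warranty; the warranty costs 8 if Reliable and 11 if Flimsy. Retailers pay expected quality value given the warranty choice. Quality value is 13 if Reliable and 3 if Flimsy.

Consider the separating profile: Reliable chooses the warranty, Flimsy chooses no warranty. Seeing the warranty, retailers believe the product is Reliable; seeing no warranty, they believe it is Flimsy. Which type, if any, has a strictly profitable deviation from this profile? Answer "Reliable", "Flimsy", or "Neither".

Neither

The warranty pays 13; no warranty pays 3.
Reliable: assigned the warranty, nets 13 − 8 = 5; deviating to no warranty nets 3.
Flimsy: assigned no warranty, nets 3; deviating to the warranty nets 13 − 11 = 2.
Both types strictly prefer their assigned action; no profitable deviation.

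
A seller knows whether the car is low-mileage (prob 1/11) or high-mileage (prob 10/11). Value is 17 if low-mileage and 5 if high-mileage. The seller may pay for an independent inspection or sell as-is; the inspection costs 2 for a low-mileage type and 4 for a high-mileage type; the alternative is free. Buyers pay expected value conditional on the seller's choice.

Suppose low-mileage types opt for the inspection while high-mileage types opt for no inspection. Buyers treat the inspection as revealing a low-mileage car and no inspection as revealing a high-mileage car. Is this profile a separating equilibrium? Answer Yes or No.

Under these beliefs, the inspection earns price 17 and no inspection earns price 5.
low-mileage: the inspection nets 17 − 2 = 15; no inspection nets 5. low-mileage prefers the inspection.
high-mileage: the inspection nets 17 − 4 = 13; no inspection nets 5. high-mileage would deviate to the inspection.
high-mileage has a profitable deviation, so the profile is not an equilibrium.

No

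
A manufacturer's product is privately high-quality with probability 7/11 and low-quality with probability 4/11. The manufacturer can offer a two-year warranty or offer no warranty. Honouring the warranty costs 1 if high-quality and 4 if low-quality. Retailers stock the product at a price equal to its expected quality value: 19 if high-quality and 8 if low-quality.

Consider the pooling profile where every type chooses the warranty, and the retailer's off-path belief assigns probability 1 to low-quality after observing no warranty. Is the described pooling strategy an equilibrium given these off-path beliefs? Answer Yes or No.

Yes

On path, the retailer holds the prior and pays 7/11·19 + 4/11·8 = 15. Off path (no warranty), believing low-quality, it pays 8.
high-quality: the warranty nets 15 − 1 = 14; no warranty nets 8. high-quality stays.
low-quality: the warranty nets 15 − 4 = 11; no warranty nets 8. low-quality stays.
No type deviates, so pooling is sustained.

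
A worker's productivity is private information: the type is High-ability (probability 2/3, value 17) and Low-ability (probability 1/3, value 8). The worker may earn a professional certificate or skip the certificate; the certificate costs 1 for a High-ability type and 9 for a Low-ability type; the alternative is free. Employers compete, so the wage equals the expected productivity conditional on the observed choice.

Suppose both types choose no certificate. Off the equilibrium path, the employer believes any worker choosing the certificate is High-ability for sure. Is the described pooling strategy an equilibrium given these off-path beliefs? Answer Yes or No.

No

On path, the employer holds the prior and pays 2/3·17 + 1/3·8 = 14. Off path (the certificate), believing High-ability, it pays 17.
High-ability: no certificate nets 14; the certificate nets 17 − 1 = 16. High-ability would deviate.
Low-ability: no certificate nets 14; the certificate nets 17 − 9 = 8. Low-ability stays.
A type deviates, so pooling fails.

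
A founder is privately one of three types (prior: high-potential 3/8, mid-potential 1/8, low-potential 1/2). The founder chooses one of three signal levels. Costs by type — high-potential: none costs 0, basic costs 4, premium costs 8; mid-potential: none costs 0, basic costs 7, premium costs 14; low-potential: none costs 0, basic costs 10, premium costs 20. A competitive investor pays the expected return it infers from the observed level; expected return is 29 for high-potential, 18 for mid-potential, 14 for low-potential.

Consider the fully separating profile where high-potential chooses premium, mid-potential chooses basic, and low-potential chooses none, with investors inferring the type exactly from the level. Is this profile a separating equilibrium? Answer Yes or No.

Separating valuations: premium → 29, basic → 18, none → 14.
high-potential (assigned premium): none: 14 − 0 = 14; basic: 18 − 4 = 14; premium: 29 − 8 = 21. high-potential stays.
mid-potential (assigned basic): none: 14 − 0 = 14; basic: 18 − 7 = 11; premium: 29 − 14 = 15. mid-potential prefers premium.
low-potential (assigned none): none: 14 − 0 = 14; basic: 18 − 10 = 8; premium: 29 − 20 = 9. low-potential stays.
At least one type deviates; the separating profile fails.

No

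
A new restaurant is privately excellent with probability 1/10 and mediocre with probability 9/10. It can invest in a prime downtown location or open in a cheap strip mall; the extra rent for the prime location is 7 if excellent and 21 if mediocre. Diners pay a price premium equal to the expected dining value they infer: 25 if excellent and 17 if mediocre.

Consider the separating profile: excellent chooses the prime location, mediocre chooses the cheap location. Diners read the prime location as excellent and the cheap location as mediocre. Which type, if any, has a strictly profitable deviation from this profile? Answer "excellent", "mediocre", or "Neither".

Neither

The prime location pays 25; the cheap location pays 17.
excellent: assigned the prime location, nets 25 − 7 = 18; deviating to the cheap location nets 17.
mediocre: assigned the cheap location, nets 17; deviating to the prime location nets 25 − 21 = 4.
Both types strictly prefer their assigned action; no profitable deviation.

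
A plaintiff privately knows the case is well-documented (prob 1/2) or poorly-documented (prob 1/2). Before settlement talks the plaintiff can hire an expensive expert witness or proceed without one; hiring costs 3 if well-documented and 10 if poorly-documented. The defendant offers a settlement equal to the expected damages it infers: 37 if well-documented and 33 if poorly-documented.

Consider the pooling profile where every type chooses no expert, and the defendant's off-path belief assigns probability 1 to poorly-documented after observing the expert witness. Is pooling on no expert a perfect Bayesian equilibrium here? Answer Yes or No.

Yes

On path, the defendant holds the prior and pays 1/2·37 + 1/2·33 = 35. Off path (the expert witness), believing poorly-documented, it pays 33.
well-documented: no expert nets 35; the expert witness nets 33 − 3 = 30. well-documented stays.
poorly-documented: no expert nets 35; the expert witness nets 33 − 10 = 23. poorly-documented stays.
No type deviates, so pooling is sustained.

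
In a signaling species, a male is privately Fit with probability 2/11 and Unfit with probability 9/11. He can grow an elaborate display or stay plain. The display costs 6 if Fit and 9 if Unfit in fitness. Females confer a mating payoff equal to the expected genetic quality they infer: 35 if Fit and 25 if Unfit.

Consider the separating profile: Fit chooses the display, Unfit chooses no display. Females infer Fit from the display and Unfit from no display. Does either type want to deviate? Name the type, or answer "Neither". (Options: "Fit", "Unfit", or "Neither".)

Unfit

The display pays 35; no display pays 25.
Fit: assigned the display, nets 35 − 6 = 29; deviating to no display nets 25.
Unfit: assigned no display, nets 25; deviating to the display nets 35 − 9 = 26.
The Unfit type gains 1 by deviating.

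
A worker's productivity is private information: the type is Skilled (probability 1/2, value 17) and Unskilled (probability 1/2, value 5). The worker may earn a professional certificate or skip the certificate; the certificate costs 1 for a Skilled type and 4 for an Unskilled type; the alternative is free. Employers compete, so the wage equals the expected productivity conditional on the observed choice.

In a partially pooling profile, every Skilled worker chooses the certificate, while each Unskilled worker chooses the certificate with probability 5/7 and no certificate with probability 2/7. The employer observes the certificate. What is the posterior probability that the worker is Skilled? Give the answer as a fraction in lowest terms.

7/12

P(the certificate) = (1/2)·1 + (1/2)·(5/7) = 6/7.
By Bayes' rule, P(Skilled | the certificate) = (1/2) / (6/7) = 7/12.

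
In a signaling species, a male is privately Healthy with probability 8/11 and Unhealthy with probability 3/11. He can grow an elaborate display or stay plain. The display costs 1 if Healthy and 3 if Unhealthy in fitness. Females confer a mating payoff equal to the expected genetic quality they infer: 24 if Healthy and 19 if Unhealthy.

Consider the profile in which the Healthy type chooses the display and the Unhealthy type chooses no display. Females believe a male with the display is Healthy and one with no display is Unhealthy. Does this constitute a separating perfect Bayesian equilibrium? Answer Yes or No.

No

Under these beliefs, the display earns mating payoff 24 and no display earns mating payoff 19.
Healthy: the display nets 24 − 1 = 23; no display nets 19. Healthy prefers the display.
Unhealthy: the display nets 24 − 3 = 21; no display nets 19. Unhealthy would deviate to the display.
Unhealthy has a profitable deviation, so the profile is not an equilibrium.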